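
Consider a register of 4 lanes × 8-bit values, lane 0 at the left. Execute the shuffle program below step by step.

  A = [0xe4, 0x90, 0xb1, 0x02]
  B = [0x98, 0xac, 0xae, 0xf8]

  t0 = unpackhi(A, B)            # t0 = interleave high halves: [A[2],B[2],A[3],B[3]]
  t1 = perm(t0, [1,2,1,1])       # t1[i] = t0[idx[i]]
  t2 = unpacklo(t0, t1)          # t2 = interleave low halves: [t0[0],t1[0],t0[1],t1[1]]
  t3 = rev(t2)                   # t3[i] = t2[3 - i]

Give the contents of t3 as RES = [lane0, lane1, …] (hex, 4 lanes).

→ t0 |b1|ae|02|f8|
→ t1 |ae|02|ae|ae|
→ t2 |b1|ae|ae|02|
→ t3 |02|ae|ae|b1|

RES = [ 0x02  0xae  0xae  0xb1 ]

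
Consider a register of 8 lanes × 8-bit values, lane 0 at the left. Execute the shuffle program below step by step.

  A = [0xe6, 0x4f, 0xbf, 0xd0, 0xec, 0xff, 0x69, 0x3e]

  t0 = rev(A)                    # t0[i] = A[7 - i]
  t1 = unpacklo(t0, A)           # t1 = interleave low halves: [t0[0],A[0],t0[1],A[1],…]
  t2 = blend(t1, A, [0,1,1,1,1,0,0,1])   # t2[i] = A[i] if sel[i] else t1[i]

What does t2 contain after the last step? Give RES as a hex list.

RES = [0x3e, 0x4f, 0xbf, 0xd0, 0xec, 0xbf, 0xec, 0x3e]

→ t0 |3e|69|ff|ec|d0|bf|4f|e6|
→ t1 |3e|e6|69|4f|ff|bf|ec|d0|
→ t2 |3e|4f|bf|d0|ec|bf|ec|3e|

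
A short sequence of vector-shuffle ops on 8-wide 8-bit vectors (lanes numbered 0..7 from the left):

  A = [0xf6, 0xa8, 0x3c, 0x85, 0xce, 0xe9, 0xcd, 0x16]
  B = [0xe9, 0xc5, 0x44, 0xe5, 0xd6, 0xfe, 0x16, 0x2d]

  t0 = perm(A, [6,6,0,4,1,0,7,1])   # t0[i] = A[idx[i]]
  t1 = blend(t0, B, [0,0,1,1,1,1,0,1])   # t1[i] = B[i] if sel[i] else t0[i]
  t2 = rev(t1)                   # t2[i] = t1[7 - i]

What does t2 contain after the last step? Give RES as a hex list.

RES = [ 0x2d  0x16  0xfe  0xd6  0xe5  0x44  0xcd  0xcd ]

t0 = [0xcd, 0xcd, 0xf6, 0xce, 0xa8, 0xf6, 0x16, 0xa8]
t1 = [0xcd, 0xcd, 0x44, 0xe5, 0xd6, 0xfe, 0x16, 0x2d]
t2 = [0x2d, 0x16, 0xfe, 0xd6, 0xe5, 0x44, 0xcd, 0xcd]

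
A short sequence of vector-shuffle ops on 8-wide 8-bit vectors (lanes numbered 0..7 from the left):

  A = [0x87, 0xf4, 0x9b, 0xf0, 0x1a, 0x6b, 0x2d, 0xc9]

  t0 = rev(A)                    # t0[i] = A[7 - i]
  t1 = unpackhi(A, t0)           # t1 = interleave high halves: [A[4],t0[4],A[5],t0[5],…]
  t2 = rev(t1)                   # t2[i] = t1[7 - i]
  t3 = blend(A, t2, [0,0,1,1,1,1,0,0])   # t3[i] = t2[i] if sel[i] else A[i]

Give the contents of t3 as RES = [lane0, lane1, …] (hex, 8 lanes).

RES = [ 0x87  0xf4  0xf4  0x2d  0x9b  0x6b  0x2d  0xc9 ]

  t0: c9 2d 6b 1a f0 9b f4 87
  t1: 1a f0 6b 9b 2d f4 c9 87
  t2: 87 c9 f4 2d 9b 6b f0 1a
  t3: 87 f4 f4 2d 9b 6b 2d c9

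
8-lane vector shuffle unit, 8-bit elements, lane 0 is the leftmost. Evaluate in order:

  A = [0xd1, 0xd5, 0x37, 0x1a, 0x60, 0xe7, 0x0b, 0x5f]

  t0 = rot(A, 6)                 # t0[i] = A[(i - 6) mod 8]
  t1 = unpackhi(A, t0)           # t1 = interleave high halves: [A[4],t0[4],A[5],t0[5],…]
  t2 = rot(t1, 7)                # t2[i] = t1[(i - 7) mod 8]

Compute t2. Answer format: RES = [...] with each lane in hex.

RES = [ 0x0b  0xe7  0x5f  0x0b  0xd1  0x5f  0xd5  0x60 ]

  t0: 37 1a 60 e7 0b 5f d1 d5
  t1: 60 0b e7 5f 0b d1 5f d5
  t2: 0b e7 5f 0b d1 5f d5 60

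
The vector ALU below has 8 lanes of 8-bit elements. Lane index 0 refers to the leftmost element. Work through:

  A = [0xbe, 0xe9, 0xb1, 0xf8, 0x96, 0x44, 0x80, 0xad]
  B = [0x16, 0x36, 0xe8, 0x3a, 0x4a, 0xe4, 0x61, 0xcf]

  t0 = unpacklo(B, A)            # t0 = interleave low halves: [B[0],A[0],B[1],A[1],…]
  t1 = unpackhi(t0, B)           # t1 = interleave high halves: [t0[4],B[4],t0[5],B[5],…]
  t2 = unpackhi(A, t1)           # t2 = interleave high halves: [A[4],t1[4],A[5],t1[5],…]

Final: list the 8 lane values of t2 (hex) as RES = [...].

t0 = [0x16, 0xbe, 0x36, 0xe9, 0xe8, 0xb1, 0x3a, 0xf8]
t1 = [0xe8, 0x4a, 0xb1, 0xe4, 0x3a, 0x61, 0xf8, 0xcf]
t2 = [0x96, 0x3a, 0x44, 0x61, 0x80, 0xf8, 0xad, 0xcf]

RES = [ 0x96  0x3a  0x44  0x61  0x80  0xf8  0xad  0xcf ]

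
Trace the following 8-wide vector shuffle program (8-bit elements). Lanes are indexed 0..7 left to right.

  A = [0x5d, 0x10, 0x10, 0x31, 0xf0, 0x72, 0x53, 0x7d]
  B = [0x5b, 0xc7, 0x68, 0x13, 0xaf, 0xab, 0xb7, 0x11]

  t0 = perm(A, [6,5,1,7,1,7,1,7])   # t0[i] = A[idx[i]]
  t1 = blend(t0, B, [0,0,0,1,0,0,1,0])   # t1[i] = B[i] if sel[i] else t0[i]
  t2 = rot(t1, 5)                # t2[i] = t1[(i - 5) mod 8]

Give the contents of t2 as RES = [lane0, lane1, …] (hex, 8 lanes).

RES = [ 0x13  0x10  0x7d  0xb7  0x7d  0x53  0x72  0x10 ]

→ t0 |53|72|10|7d|10|7d|10|7d|
→ t1 |53|72|10|13|10|7d|b7|7d|
→ t2 |13|10|7d|b7|7d|53|72|10|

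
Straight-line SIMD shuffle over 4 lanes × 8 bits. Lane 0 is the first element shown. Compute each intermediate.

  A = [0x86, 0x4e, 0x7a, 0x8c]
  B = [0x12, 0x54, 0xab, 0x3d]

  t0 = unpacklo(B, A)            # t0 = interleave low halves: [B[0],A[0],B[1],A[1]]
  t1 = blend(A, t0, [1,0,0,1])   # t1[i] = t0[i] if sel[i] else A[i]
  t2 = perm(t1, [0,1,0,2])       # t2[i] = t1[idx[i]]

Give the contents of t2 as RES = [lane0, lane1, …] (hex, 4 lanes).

t0 = [0x12, 0x86, 0x54, 0x4e]
t1 = [0x12, 0x4e, 0x7a, 0x4e]
t2 = [0x12, 0x4e, 0x12, 0x7a]

RES = [ 0x12  0x4e  0x12  0x7a ]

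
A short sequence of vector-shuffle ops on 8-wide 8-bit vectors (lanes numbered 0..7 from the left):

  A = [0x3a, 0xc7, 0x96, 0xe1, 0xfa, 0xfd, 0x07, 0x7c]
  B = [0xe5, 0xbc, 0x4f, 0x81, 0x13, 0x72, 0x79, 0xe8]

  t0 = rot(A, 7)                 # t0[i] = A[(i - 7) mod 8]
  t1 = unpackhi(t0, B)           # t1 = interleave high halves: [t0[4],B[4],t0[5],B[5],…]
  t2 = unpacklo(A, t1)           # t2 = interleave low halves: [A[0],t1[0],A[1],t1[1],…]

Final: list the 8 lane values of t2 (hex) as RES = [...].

RES = [0x3a, 0xfd, 0xc7, 0x13, 0x96, 0x07, 0xe1, 0x72]

  t0: c7 96 e1 fa fd 07 7c 3a
  t1: fd 13 07 72 7c 79 3a e8
  t2: 3a fd c7 13 96 07 e1 72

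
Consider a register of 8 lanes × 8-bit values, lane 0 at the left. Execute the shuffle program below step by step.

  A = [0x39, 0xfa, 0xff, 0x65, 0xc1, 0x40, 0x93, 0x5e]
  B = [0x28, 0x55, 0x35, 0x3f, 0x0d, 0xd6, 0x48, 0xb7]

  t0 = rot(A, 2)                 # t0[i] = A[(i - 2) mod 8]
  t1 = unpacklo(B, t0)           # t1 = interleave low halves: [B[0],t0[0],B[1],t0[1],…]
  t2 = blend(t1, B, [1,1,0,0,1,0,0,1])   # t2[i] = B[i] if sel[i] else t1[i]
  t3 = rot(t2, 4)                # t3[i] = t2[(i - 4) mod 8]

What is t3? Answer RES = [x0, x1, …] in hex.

RES = [0x0d, 0x39, 0x3f, 0xb7, 0x28, 0x55, 0x55, 0x5e]

  t0: 93 5e 39 fa ff 65 c1 40
  t1: 28 93 55 5e 35 39 3f fa
  t2: 28 55 55 5e 0d 39 3f b7
  t3: 0d 39 3f b7 28 55 55 5e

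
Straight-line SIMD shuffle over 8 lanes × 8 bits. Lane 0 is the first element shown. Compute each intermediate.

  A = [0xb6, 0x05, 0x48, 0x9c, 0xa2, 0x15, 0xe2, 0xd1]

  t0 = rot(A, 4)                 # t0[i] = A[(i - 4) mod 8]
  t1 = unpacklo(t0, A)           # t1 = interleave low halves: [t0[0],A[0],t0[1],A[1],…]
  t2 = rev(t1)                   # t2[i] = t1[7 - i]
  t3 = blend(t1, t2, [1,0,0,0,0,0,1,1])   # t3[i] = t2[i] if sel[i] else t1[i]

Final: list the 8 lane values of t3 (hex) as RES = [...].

RES = [0x9c, 0xb6, 0x15, 0x05, 0xe2, 0x48, 0xb6, 0xa2]

  t0: a2 15 e2 d1 b6 05 48 9c
  t1: a2 b6 15 05 e2 48 d1 9c
  t2: 9c d1 48 e2 05 15 b6 a2
  t3: 9c b6 15 05 e2 48 b6 a2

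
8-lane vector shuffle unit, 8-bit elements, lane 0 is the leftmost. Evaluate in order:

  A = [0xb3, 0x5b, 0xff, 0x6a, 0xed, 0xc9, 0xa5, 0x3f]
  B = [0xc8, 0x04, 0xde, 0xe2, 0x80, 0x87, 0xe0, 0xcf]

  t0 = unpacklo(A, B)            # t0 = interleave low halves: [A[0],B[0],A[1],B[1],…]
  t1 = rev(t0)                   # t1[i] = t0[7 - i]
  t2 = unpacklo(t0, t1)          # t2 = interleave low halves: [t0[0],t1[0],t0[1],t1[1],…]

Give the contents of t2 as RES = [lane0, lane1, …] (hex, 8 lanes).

→ t0 |b3|c8|5b|04|ff|de|6a|e2|
→ t1 |e2|6a|de|ff|04|5b|c8|b3|
→ t2 |b3|e2|c8|6a|5b|de|04|ff|

RES = [0xb3, 0xe2, 0xc8, 0x6a, 0x5b, 0xde, 0x04, 0xff]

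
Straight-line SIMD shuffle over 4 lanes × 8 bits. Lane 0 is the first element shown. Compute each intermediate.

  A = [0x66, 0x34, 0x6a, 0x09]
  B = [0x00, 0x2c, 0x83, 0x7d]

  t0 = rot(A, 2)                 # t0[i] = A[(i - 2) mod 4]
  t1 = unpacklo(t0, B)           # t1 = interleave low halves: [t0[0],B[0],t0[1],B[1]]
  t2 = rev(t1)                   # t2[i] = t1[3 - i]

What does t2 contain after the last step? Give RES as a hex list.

RES = [0x2c, 0x09, 0x00, 0x6a]

→ t0 |6a|09|66|34|
→ t1 |6a|00|09|2c|
→ t2 |2c|09|00|6a|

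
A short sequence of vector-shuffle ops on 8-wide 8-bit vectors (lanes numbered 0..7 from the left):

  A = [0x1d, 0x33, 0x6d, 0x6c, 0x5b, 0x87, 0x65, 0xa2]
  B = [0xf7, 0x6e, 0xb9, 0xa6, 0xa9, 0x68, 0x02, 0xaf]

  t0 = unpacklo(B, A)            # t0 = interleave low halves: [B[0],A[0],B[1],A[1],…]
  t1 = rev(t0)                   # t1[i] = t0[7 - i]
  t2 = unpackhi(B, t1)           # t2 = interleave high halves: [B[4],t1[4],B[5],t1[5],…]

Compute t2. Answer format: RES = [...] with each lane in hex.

RES = [0xa9, 0x33, 0x68, 0x6e, 0x02, 0x1d, 0xaf, 0xf7]

t0 = [0xf7, 0x1d, 0x6e, 0x33, 0xb9, 0x6d, 0xa6, 0x6c]
t1 = [0x6c, 0xa6, 0x6d, 0xb9, 0x33, 0x6e, 0x1d, 0xf7]
t2 = [0xa9, 0x33, 0x68, 0x6e, 0x02, 0x1d, 0xaf, 0xf7]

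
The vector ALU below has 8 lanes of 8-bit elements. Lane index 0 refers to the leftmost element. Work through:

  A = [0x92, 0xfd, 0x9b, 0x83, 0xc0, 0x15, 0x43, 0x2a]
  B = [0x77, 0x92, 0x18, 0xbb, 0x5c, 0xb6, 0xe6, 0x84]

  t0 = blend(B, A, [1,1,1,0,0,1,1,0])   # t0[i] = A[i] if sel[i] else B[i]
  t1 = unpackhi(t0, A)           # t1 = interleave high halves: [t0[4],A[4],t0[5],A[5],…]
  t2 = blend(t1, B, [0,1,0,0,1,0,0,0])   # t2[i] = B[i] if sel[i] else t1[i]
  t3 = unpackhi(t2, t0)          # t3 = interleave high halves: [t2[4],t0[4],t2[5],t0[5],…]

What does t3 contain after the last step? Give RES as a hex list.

t0 = [0x92, 0xfd, 0x9b, 0xbb, 0x5c, 0x15, 0x43, 0x84]
t1 = [0x5c, 0xc0, 0x15, 0x15, 0x43, 0x43, 0x84, 0x2a]
t2 = [0x5c, 0x92, 0x15, 0x15, 0x5c, 0x43, 0x84, 0x2a]
t3 = [0x5c, 0x5c, 0x43, 0x15, 0x84, 0x43, 0x2a, 0x84]

RES = [ 0x5c  0x5c  0x43  0x15  0x84  0x43  0x2a  0x84 ]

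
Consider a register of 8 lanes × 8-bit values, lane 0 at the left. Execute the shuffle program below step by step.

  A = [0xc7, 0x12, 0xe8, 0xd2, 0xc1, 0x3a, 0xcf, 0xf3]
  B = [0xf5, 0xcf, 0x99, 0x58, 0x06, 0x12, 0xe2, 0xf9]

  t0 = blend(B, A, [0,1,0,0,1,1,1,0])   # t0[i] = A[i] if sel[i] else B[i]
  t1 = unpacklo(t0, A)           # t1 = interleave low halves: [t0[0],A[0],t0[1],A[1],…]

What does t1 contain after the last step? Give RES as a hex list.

  t0: f5 12 99 58 c1 3a cf f9
  t1: f5 c7 12 12 99 e8 58 d2

RES = [0xf5, 0xc7, 0x12, 0x12, 0x99, 0xe8, 0x58, 0xd2]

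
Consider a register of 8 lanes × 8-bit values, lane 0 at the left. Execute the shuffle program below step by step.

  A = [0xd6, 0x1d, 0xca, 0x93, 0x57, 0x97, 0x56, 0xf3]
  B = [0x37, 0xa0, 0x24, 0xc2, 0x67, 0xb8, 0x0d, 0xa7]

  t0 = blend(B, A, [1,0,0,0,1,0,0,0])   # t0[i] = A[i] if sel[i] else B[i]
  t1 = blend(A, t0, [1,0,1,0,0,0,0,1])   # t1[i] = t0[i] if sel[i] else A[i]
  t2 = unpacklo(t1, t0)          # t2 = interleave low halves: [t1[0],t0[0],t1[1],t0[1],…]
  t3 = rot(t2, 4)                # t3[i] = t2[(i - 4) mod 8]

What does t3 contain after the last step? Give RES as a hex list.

  t0: d6 a0 24 c2 57 b8 0d a7
  t1: d6 1d 24 93 57 97 56 a7
  t2: d6 d6 1d a0 24 24 93 c2
  t3: 24 24 93 c2 d6 d6 1d a0

RES = [ 0x24  0x24  0x93  0xc2  0xd6  0xd6  0x1d  0xa0 ]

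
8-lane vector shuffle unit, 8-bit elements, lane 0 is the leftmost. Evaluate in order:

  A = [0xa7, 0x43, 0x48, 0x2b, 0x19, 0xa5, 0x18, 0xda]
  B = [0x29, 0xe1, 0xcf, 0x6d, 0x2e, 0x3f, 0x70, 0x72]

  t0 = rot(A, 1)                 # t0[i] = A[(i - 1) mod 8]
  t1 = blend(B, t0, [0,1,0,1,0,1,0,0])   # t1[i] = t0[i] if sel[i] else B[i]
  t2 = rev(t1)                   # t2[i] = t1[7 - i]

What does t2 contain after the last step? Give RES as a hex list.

→ t0 |da|a7|43|48|2b|19|a5|18|
→ t1 |29|a7|cf|48|2e|19|70|72|
→ t2 |72|70|19|2e|48|cf|a7|29|

RES = [0x72, 0x70, 0x19, 0x2e, 0x48, 0xcf, 0xa7, 0x29]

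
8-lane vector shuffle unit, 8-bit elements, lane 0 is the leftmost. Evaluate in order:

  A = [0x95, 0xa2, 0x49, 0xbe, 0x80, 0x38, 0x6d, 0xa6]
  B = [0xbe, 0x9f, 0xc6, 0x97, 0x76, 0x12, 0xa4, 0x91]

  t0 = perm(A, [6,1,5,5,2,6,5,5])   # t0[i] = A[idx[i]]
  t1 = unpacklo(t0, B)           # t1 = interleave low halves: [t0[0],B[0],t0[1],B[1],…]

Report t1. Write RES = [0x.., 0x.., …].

  t0: 6d a2 38 38 49 6d 38 38
  t1: 6d be a2 9f 38 c6 38 97

RES = [ 0x6d  0xbe  0xa2  0x9f  0x38  0xc6  0x38  0x97 ]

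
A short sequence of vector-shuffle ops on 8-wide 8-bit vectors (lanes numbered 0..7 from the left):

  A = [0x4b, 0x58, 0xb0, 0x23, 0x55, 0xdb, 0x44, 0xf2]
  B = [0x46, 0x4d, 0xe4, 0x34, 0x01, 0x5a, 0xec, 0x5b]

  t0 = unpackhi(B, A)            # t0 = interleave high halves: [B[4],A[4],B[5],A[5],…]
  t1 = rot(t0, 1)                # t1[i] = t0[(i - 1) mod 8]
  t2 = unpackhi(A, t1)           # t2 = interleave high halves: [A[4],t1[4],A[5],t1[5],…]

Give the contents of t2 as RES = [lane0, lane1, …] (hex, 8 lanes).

RES = [ 0x55  0xdb  0xdb  0xec  0x44  0x44  0xf2  0x5b ]

  t0: 01 55 5a db ec 44 5b f2
  t1: f2 01 55 5a db ec 44 5b
  t2: 55 db db ec 44 44 f2 5b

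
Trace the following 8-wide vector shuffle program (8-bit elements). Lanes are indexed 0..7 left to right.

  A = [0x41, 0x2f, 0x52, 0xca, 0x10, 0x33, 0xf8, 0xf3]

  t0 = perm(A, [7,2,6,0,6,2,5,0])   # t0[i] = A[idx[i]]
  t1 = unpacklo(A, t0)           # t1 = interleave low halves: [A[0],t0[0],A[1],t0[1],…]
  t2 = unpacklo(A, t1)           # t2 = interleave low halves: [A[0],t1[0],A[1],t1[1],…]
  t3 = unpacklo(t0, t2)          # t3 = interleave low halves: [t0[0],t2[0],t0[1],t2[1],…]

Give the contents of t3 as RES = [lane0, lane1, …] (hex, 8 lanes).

→ t0 |f3|52|f8|41|f8|52|33|41|
→ t1 |41|f3|2f|52|52|f8|ca|41|
→ t2 |41|41|2f|f3|52|2f|ca|52|
→ t3 |f3|41|52|41|f8|2f|41|f3|

RES = [0xf3, 0x41, 0x52, 0x41, 0xf8, 0x2f, 0x41, 0xf3]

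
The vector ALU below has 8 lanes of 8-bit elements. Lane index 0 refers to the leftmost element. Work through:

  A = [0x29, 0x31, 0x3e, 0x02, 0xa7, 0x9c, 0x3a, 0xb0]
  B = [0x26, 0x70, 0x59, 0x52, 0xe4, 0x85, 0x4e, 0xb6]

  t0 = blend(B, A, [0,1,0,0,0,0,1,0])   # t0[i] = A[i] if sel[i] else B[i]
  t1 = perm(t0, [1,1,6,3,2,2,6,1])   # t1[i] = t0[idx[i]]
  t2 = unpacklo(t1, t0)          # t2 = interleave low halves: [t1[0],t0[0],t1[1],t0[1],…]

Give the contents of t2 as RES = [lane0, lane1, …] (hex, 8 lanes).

→ t0 |26|31|59|52|e4|85|3a|b6|
→ t1 |31|31|3a|52|59|59|3a|31|
→ t2 |31|26|31|31|3a|59|52|52|

RES = [0x31, 0x26, 0x31, 0x31, 0x3a, 0x59, 0x52, 0x52]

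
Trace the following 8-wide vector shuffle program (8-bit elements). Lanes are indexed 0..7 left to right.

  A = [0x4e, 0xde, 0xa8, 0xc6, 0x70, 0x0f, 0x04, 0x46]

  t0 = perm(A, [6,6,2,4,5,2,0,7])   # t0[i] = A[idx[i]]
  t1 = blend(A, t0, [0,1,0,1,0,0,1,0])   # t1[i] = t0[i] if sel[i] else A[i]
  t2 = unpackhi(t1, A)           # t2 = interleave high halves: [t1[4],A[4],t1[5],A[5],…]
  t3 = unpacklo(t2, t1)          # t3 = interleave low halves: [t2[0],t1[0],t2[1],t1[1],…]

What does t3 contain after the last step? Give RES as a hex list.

  t0: 04 04 a8 70 0f a8 4e 46
  t1: 4e 04 a8 70 70 0f 4e 46
  t2: 70 70 0f 0f 4e 04 46 46
  t3: 70 4e 70 04 0f a8 0f 70

RES = [ 0x70  0x4e  0x70  0x04  0x0f  0xa8  0x0f  0x70 ]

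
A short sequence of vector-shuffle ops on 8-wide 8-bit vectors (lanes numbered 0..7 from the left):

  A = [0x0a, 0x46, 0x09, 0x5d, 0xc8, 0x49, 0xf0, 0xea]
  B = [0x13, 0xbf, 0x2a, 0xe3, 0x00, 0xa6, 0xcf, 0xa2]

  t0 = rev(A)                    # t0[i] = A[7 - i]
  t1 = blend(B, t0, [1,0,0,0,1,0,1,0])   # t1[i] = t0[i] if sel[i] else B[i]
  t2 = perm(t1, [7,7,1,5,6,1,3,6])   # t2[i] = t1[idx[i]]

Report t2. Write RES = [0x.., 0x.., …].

  t0: ea f0 49 c8 5d 09 46 0a
  t1: ea bf 2a e3 5d a6 46 a2
  t2: a2 a2 bf a6 46 bf e3 46

RES = [ 0xa2  0xa2  0xbf  0xa6  0x46  0xbf  0xe3  0x46 ]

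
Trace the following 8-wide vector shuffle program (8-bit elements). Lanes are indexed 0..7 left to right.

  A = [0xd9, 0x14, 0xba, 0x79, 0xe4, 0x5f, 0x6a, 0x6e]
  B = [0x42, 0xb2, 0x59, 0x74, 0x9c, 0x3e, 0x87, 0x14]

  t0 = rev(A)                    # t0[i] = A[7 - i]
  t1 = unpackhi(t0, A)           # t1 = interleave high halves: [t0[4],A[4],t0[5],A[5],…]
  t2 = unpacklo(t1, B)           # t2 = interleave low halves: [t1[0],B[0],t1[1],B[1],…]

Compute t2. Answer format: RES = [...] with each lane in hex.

RES = [ 0x79  0x42  0xe4  0xb2  0xba  0x59  0x5f  0x74 ]

  t0: 6e 6a 5f e4 79 ba 14 d9
  t1: 79 e4 ba 5f 14 6a d9 6e
  t2: 79 42 e4 b2 ba 59 5f 74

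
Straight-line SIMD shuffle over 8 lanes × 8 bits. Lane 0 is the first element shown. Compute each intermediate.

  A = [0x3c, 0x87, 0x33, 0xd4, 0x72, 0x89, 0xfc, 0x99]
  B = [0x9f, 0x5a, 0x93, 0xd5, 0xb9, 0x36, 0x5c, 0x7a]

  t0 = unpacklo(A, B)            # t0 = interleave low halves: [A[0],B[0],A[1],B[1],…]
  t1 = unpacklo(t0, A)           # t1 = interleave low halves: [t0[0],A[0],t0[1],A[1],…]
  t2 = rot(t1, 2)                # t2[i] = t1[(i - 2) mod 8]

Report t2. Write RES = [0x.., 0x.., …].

RES = [ 0x5a  0xd4  0x3c  0x3c  0x9f  0x87  0x87  0x33 ]

→ t0 |3c|9f|87|5a|33|93|d4|d5|
→ t1 |3c|3c|9f|87|87|33|5a|d4|
→ t2 |5a|d4|3c|3c|9f|87|87|33|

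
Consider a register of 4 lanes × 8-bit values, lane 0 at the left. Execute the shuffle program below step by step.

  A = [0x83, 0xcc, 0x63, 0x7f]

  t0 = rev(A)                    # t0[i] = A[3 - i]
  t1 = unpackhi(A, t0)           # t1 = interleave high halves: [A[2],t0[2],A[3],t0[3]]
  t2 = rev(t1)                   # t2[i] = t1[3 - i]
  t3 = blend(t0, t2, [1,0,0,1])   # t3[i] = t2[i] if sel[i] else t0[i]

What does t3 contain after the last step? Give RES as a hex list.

RES = [ 0x83  0x63  0xcc  0x63 ]

t0 = [0x7f, 0x63, 0xcc, 0x83]
t1 = [0x63, 0xcc, 0x7f, 0x83]
t2 = [0x83, 0x7f, 0xcc, 0x63]
t3 = [0x83, 0x63, 0xcc, 0x63]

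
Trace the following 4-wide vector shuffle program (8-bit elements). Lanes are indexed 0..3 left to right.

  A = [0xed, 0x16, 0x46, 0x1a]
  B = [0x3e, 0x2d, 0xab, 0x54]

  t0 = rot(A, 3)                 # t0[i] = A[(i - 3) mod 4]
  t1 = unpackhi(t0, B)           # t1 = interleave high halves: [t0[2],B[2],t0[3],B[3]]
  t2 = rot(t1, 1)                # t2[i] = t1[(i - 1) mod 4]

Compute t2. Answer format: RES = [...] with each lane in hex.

RES = [0x54, 0x1a, 0xab, 0xed]

  t0: 16 46 1a ed
  t1: 1a ab ed 54
  t2: 54 1a ab ed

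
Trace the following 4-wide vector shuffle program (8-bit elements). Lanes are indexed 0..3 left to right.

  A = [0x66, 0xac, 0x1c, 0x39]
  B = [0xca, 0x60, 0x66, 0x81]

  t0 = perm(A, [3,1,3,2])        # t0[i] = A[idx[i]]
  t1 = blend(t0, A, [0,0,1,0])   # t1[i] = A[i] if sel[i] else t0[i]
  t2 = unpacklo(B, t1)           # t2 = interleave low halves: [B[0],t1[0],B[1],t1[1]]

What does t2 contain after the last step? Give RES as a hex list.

t0 = [0x39, 0xac, 0x39, 0x1c]
t1 = [0x39, 0xac, 0x1c, 0x1c]
t2 = [0xca, 0x39, 0x60, 0xac]

RES = [0xca, 0x39, 0x60, 0xac]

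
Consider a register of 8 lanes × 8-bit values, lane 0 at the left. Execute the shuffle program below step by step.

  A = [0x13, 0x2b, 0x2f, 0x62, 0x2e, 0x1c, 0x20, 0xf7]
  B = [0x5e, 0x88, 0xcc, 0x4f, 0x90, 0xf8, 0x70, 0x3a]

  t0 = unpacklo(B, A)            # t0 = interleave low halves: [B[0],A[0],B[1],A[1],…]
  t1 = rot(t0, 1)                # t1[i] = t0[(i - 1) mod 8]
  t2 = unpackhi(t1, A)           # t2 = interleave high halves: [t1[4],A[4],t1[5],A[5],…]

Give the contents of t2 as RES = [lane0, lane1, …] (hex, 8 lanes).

→ t0 |5e|13|88|2b|cc|2f|4f|62|
→ t1 |62|5e|13|88|2b|cc|2f|4f|
→ t2 |2b|2e|cc|1c|2f|20|4f|f7|

RES = [ 0x2b  0x2e  0xcc  0x1c  0x2f  0x20  0x4f  0xf7 ]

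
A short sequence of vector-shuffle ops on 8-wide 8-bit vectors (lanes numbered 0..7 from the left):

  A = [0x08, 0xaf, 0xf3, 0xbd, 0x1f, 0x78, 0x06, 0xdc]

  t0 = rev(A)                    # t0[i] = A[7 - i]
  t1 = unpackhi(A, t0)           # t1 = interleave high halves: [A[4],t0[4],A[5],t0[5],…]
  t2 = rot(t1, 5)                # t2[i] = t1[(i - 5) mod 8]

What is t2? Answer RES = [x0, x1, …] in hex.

RES = [ 0xf3  0x06  0xaf  0xdc  0x08  0x1f  0xbd  0x78 ]

→ t0 |dc|06|78|1f|bd|f3|af|08|
→ t1 |1f|bd|78|f3|06|af|dc|08|
→ t2 |f3|06|af|dc|08|1f|bd|78|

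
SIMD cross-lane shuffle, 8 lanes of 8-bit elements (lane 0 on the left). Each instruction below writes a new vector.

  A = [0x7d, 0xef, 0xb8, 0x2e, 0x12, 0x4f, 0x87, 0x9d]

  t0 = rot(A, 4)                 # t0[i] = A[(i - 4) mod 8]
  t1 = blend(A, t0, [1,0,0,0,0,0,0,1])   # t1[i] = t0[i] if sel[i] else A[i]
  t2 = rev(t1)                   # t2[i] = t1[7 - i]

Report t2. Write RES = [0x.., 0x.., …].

RES = [ 0x2e  0x87  0x4f  0x12  0x2e  0xb8  0xef  0x12 ]

→ t0 |12|4f|87|9d|7d|ef|b8|2e|
→ t1 |12|ef|b8|2e|12|4f|87|2e|
→ t2 |2e|87|4f|12|2e|b8|ef|12|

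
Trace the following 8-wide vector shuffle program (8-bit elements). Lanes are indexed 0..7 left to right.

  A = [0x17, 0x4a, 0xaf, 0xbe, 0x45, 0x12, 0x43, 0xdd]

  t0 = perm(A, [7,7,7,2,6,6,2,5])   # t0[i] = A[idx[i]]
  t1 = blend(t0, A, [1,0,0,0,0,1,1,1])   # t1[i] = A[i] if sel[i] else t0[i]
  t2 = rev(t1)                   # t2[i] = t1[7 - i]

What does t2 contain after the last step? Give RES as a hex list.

RES = [0xdd, 0x43, 0x12, 0x43, 0xaf, 0xdd, 0xdd, 0x17]

→ t0 |dd|dd|dd|af|43|43|af|12|
→ t1 |17|dd|dd|af|43|12|43|dd|
→ t2 |dd|43|12|43|af|dd|dd|17|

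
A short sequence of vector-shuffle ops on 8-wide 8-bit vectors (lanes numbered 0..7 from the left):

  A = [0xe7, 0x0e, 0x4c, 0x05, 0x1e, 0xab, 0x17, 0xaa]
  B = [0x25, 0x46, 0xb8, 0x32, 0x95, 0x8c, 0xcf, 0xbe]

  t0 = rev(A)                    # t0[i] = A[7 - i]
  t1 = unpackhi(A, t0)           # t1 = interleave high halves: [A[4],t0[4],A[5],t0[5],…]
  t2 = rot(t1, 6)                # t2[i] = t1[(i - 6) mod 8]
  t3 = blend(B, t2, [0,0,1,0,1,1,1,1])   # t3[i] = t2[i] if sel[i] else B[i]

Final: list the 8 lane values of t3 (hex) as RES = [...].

RES = [0x25, 0x46, 0x17, 0x32, 0xaa, 0xe7, 0x1e, 0x05]

  t0: aa 17 ab 1e 05 4c 0e e7
  t1: 1e 05 ab 4c 17 0e aa e7
  t2: ab 4c 17 0e aa e7 1e 05
  t3: 25 46 17 32 aa e7 1e 05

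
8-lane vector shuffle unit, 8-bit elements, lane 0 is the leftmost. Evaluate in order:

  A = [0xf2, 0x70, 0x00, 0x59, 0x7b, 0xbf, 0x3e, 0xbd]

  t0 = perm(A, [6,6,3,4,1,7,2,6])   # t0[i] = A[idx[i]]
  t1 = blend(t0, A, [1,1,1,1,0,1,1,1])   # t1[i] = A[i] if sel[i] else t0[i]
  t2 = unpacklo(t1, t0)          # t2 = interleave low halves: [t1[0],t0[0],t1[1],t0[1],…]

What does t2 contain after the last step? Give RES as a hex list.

RES = [0xf2, 0x3e, 0x70, 0x3e, 0x00, 0x59, 0x59, 0x7b]

  t0: 3e 3e 59 7b 70 bd 00 3e
  t1: f2 70 00 59 70 bf 3e bd
  t2: f2 3e 70 3e 00 59 59 7b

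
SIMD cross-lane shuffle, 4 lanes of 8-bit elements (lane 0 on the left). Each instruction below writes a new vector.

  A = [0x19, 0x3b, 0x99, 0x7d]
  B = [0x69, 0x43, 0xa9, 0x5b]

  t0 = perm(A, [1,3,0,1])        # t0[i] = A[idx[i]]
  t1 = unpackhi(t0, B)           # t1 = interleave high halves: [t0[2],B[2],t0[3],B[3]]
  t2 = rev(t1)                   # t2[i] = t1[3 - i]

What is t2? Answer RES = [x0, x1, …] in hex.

→ t0 |3b|7d|19|3b|
→ t1 |19|a9|3b|5b|
→ t2 |5b|3b|a9|19|

RES = [0x5b, 0x3b, 0xa9, 0x19]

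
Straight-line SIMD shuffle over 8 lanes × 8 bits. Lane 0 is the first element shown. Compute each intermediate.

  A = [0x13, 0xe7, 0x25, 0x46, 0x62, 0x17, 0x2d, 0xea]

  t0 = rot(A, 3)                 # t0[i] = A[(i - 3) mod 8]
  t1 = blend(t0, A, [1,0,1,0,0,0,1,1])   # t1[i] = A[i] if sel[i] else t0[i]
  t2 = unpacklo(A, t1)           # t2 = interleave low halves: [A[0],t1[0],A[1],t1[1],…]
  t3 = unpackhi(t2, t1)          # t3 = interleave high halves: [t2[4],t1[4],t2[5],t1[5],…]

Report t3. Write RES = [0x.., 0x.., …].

t0 = [0x17, 0x2d, 0xea, 0x13, 0xe7, 0x25, 0x46, 0x62]
t1 = [0x13, 0x2d, 0x25, 0x13, 0xe7, 0x25, 0x2d, 0xea]
t2 = [0x13, 0x13, 0xe7, 0x2d, 0x25, 0x25, 0x46, 0x13]
t3 = [0x25, 0xe7, 0x25, 0x25, 0x46, 0x2d, 0x13, 0xea]

RES = [ 0x25  0xe7  0x25  0x25  0x46  0x2d  0x13  0xea ]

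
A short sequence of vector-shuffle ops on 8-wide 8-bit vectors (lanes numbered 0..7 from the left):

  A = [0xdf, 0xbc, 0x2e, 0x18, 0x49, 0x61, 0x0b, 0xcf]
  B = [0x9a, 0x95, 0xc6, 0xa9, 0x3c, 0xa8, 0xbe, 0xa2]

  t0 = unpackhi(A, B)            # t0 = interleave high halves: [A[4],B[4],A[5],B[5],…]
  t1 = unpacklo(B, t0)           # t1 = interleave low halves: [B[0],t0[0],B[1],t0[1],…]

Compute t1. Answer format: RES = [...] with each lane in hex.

RES = [0x9a, 0x49, 0x95, 0x3c, 0xc6, 0x61, 0xa9, 0xa8]

t0 = [0x49, 0x3c, 0x61, 0xa8, 0x0b, 0xbe, 0xcf, 0xa2]
t1 = [0x9a, 0x49, 0x95, 0x3c, 0xc6, 0x61, 0xa9, 0xa8]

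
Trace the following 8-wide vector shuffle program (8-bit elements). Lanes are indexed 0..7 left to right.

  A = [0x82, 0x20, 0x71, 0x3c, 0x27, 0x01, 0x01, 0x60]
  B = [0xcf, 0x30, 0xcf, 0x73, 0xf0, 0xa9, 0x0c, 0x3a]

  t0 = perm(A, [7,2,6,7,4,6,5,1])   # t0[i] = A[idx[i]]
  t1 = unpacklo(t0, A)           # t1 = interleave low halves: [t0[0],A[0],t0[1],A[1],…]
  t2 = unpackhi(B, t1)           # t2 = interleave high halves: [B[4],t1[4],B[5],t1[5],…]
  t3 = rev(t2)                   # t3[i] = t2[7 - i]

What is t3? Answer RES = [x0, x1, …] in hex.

→ t0 |60|71|01|60|27|01|01|20|
→ t1 |60|82|71|20|01|71|60|3c|
→ t2 |f0|01|a9|71|0c|60|3a|3c|
→ t3 |3c|3a|60|0c|71|a9|01|f0|

RES = [ 0x3c  0x3a  0x60  0x0c  0x71  0xa9  0x01  0xf0 ]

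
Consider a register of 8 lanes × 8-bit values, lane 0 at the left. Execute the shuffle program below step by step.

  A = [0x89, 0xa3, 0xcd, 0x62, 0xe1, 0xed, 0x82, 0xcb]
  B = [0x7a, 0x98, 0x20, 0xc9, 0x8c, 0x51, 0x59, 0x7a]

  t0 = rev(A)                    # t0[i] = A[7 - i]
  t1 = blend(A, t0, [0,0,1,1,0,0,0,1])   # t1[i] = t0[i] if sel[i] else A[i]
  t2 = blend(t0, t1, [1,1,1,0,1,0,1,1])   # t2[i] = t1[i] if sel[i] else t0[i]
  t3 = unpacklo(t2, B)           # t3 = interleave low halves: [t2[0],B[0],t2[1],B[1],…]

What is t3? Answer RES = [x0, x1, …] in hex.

RES = [ 0x89  0x7a  0xa3  0x98  0xed  0x20  0xe1  0xc9 ]

  t0: cb 82 ed e1 62 cd a3 89
  t1: 89 a3 ed e1 e1 ed 82 89
  t2: 89 a3 ed e1 e1 cd 82 89
  t3: 89 7a a3 98 ed 20 e1 c9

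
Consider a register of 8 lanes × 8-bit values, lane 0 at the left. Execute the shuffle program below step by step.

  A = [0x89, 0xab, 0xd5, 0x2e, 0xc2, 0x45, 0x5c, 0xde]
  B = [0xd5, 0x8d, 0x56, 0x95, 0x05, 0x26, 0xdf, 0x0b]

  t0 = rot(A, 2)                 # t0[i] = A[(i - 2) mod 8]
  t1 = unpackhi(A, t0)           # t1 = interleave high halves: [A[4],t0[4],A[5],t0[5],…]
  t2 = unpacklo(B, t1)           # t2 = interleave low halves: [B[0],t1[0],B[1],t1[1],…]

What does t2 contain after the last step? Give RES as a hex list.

t0 = [0x5c, 0xde, 0x89, 0xab, 0xd5, 0x2e, 0xc2, 0x45]
t1 = [0xc2, 0xd5, 0x45, 0x2e, 0x5c, 0xc2, 0xde, 0x45]
t2 = [0xd5, 0xc2, 0x8d, 0xd5, 0x56, 0x45, 0x95, 0x2e]

RES = [0xd5, 0xc2, 0x8d, 0xd5, 0x56, 0x45, 0x95, 0x2e]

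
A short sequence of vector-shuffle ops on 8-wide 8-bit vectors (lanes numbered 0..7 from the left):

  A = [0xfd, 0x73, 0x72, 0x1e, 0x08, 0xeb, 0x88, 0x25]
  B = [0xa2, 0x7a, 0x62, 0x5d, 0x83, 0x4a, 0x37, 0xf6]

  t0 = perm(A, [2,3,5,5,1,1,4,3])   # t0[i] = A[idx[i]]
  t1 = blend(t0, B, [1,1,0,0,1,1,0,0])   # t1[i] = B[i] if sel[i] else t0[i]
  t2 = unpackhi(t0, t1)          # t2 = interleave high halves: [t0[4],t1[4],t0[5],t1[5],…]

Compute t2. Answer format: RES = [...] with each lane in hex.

→ t0 |72|1e|eb|eb|73|73|08|1e|
→ t1 |a2|7a|eb|eb|83|4a|08|1e|
→ t2 |73|83|73|4a|08|08|1e|1e|

RES = [ 0x73  0x83  0x73  0x4a  0x08  0x08  0x1e  0x1e ]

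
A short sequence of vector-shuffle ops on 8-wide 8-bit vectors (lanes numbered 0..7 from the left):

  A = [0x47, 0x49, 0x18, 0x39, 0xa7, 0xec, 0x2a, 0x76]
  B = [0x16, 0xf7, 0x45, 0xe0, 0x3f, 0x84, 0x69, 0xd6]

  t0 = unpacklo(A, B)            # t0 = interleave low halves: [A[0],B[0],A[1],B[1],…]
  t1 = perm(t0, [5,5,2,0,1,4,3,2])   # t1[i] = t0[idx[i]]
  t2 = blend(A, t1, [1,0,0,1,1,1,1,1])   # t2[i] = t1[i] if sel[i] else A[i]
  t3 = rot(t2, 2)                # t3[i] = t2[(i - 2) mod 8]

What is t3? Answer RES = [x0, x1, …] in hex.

RES = [ 0xf7  0x49  0x45  0x49  0x18  0x47  0x16  0x18 ]

  t0: 47 16 49 f7 18 45 39 e0
  t1: 45 45 49 47 16 18 f7 49
  t2: 45 49 18 47 16 18 f7 49
  t3: f7 49 45 49 18 47 16 18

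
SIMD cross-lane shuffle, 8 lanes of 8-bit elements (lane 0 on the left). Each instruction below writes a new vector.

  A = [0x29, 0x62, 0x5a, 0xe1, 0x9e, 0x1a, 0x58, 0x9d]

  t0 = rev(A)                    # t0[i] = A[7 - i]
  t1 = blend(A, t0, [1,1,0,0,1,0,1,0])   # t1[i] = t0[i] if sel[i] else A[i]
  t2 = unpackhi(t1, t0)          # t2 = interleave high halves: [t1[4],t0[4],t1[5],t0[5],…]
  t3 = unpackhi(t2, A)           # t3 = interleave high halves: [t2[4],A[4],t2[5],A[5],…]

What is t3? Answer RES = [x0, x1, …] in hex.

→ t0 |9d|58|1a|9e|e1|5a|62|29|
→ t1 |9d|58|5a|e1|e1|1a|62|9d|
→ t2 |e1|e1|1a|5a|62|62|9d|29|
→ t3 |62|9e|62|1a|9d|58|29|9d|

RES = [0x62, 0x9e, 0x62, 0x1a, 0x9d, 0x58, 0x29, 0x9d]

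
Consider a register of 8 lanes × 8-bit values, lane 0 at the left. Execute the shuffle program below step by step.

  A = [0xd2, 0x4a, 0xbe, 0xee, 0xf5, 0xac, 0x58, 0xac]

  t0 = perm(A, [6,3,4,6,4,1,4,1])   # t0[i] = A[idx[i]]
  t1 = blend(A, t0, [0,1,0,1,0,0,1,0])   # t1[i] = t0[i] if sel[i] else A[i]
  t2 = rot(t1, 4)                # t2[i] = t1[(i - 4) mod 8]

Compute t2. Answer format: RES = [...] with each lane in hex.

RES = [0xf5, 0xac, 0xf5, 0xac, 0xd2, 0xee, 0xbe, 0x58]

→ t0 |58|ee|f5|58|f5|4a|f5|4a|
→ t1 |d2|ee|be|58|f5|ac|f5|ac|
→ t2 |f5|ac|f5|ac|d2|ee|be|58|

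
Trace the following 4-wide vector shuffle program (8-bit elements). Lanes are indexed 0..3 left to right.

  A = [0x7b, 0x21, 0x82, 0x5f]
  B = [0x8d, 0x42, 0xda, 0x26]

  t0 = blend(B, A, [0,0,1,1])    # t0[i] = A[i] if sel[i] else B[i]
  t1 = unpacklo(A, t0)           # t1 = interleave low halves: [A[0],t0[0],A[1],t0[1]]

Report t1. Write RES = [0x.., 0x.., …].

RES = [ 0x7b  0x8d  0x21  0x42 ]

  t0: 8d 42 82 5f
  t1: 7b 8d 21 42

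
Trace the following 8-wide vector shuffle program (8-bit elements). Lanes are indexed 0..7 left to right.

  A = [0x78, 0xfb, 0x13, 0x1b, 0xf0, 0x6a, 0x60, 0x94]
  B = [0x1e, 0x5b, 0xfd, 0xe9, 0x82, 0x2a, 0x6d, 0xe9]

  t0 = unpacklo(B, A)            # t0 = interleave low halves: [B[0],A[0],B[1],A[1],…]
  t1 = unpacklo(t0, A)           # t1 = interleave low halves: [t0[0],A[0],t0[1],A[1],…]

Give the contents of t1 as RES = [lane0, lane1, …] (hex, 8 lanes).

→ t0 |1e|78|5b|fb|fd|13|e9|1b|
→ t1 |1e|78|78|fb|5b|13|fb|1b|

RES = [0x1e, 0x78, 0x78, 0xfb, 0x5b, 0x13, 0xfb, 0x1b]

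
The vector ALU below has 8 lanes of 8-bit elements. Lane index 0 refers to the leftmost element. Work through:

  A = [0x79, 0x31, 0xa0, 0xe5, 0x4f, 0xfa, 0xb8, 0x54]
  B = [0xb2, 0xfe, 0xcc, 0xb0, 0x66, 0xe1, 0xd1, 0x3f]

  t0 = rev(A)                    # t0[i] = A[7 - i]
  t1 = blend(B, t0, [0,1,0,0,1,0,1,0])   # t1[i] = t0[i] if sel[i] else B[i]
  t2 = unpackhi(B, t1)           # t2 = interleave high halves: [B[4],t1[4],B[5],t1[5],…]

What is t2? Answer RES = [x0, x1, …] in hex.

t0 = [0x54, 0xb8, 0xfa, 0x4f, 0xe5, 0xa0, 0x31, 0x79]
t1 = [0xb2, 0xb8, 0xcc, 0xb0, 0xe5, 0xe1, 0x31, 0x3f]
t2 = [0x66, 0xe5, 0xe1, 0xe1, 0xd1, 0x31, 0x3f, 0x3f]

RES = [ 0x66  0xe5  0xe1  0xe1  0xd1  0x31  0x3f  0x3f ]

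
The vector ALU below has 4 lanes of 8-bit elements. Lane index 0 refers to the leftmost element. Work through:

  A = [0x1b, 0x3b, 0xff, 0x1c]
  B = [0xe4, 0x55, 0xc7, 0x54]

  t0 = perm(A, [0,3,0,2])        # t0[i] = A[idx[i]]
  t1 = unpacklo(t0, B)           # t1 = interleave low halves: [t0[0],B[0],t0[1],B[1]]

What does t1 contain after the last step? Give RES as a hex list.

RES = [0x1b, 0xe4, 0x1c, 0x55]

t0 = [0x1b, 0x1c, 0x1b, 0xff]
t1 = [0x1b, 0xe4, 0x1c, 0x55]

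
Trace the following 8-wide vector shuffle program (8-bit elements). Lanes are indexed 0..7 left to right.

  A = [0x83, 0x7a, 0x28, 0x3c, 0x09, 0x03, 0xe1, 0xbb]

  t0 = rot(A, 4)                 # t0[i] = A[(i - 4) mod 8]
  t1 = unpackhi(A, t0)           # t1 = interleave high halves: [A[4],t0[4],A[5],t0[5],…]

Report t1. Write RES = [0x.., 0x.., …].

t0 = [0x09, 0x03, 0xe1, 0xbb, 0x83, 0x7a, 0x28, 0x3c]
t1 = [0x09, 0x83, 0x03, 0x7a, 0xe1, 0x28, 0xbb, 0x3c]

RES = [0x09, 0x83, 0x03, 0x7a, 0xe1, 0x28, 0xbb, 0x3c]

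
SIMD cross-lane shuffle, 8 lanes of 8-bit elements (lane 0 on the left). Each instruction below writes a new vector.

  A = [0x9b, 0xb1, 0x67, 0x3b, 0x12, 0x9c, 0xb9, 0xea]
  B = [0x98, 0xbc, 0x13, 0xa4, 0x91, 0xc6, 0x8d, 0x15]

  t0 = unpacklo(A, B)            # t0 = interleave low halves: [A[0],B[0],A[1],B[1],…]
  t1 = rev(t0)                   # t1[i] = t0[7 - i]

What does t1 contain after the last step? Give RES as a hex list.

RES = [0xa4, 0x3b, 0x13, 0x67, 0xbc, 0xb1, 0x98, 0x9b]

→ t0 |9b|98|b1|bc|67|13|3b|a4|
→ t1 |a4|3b|13|67|bc|b1|98|9b|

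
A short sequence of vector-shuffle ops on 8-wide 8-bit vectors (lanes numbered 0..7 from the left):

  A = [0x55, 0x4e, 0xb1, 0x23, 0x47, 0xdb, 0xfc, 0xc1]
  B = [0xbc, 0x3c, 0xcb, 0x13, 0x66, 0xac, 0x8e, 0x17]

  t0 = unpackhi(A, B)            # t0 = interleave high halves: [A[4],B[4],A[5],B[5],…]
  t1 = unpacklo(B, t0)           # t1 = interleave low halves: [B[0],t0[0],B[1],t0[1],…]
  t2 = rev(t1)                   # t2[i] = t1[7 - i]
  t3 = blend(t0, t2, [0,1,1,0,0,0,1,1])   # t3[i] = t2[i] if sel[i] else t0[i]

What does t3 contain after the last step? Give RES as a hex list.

→ t0 |47|66|db|ac|fc|8e|c1|17|
→ t1 |bc|47|3c|66|cb|db|13|ac|
→ t2 |ac|13|db|cb|66|3c|47|bc|
→ t3 |47|13|db|ac|fc|8e|47|bc|

RES = [ 0x47  0x13  0xdb  0xac  0xfc  0x8e  0x47  0xbc ]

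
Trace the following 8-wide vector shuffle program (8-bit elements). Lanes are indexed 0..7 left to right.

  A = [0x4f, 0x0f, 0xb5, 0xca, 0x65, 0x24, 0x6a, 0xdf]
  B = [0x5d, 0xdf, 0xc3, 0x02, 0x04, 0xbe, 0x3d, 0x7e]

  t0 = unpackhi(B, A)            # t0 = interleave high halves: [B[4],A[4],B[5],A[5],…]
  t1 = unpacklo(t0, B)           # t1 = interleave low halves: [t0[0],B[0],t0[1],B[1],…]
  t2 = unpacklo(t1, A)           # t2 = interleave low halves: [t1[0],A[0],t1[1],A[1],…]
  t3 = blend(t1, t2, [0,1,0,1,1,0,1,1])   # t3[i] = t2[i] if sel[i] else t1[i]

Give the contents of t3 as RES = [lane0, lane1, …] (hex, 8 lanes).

→ t0 |04|65|be|24|3d|6a|7e|df|
→ t1 |04|5d|65|df|be|c3|24|02|
→ t2 |04|4f|5d|0f|65|b5|df|ca|
→ t3 |04|4f|65|0f|65|c3|df|ca|

RES = [0x04, 0x4f, 0x65, 0x0f, 0x65, 0xc3, 0xdf, 0xca]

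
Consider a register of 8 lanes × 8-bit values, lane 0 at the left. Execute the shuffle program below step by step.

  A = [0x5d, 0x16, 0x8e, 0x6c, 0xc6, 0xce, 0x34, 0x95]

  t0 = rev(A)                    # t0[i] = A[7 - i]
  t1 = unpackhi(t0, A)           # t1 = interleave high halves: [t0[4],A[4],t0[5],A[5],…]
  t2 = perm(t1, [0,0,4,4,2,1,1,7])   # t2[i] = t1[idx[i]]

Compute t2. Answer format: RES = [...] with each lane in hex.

  t0: 95 34 ce c6 6c 8e 16 5d
  t1: 6c c6 8e ce 16 34 5d 95
  t2: 6c 6c 16 16 8e c6 c6 95

RES = [0x6c, 0x6c, 0x16, 0x16, 0x8e, 0xc6, 0xc6, 0x95]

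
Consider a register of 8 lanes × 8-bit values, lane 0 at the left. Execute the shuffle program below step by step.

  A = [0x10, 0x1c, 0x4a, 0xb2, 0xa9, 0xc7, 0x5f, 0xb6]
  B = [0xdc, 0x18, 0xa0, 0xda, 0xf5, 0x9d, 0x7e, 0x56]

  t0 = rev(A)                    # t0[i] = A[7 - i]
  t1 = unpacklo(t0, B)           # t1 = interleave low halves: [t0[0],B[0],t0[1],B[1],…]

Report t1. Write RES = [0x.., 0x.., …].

RES = [0xb6, 0xdc, 0x5f, 0x18, 0xc7, 0xa0, 0xa9, 0xda]

t0 = [0xb6, 0x5f, 0xc7, 0xa9, 0xb2, 0x4a, 0x1c, 0x10]
t1 = [0xb6, 0xdc, 0x5f, 0x18, 0xc7, 0xa0, 0xa9, 0xda]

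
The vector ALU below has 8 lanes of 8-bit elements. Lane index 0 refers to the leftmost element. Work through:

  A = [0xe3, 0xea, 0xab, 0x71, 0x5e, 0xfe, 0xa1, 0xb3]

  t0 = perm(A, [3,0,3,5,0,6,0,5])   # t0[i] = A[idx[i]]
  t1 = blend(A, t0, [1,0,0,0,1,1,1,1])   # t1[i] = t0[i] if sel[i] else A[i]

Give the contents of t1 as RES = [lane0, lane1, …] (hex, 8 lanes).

RES = [0x71, 0xea, 0xab, 0x71, 0xe3, 0xa1, 0xe3, 0xfe]

t0 = [0x71, 0xe3, 0x71, 0xfe, 0xe3, 0xa1, 0xe3, 0xfe]
t1 = [0x71, 0xea, 0xab, 0x71, 0xe3, 0xa1, 0xe3, 0xfe]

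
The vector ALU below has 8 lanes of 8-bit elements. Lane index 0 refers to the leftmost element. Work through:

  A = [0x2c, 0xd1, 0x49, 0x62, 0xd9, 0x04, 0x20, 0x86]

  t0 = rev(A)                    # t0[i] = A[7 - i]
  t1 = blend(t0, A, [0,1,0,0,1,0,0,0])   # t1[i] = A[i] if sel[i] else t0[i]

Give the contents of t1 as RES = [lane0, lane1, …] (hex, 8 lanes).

RES = [0x86, 0xd1, 0x04, 0xd9, 0xd9, 0x49, 0xd1, 0x2c]

→ t0 |86|20|04|d9|62|49|d1|2c|
→ t1 |86|d1|04|d9|d9|49|d1|2c|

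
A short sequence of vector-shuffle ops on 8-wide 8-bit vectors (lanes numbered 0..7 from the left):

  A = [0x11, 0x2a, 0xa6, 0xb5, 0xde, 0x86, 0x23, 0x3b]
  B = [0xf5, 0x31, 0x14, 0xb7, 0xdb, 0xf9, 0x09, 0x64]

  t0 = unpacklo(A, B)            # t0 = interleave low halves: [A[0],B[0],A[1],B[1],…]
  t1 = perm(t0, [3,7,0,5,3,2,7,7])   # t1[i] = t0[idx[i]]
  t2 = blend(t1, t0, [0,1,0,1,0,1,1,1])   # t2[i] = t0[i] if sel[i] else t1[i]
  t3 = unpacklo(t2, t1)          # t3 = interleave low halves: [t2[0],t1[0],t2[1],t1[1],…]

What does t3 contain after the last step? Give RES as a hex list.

t0 = [0x11, 0xf5, 0x2a, 0x31, 0xa6, 0x14, 0xb5, 0xb7]
t1 = [0x31, 0xb7, 0x11, 0x14, 0x31, 0x2a, 0xb7, 0xb7]
t2 = [0x31, 0xf5, 0x11, 0x31, 0x31, 0x14, 0xb5, 0xb7]
t3 = [0x31, 0x31, 0xf5, 0xb7, 0x11, 0x11, 0x31, 0x14]

RES = [0x31, 0x31, 0xf5, 0xb7, 0x11, 0x11, 0x31, 0x14]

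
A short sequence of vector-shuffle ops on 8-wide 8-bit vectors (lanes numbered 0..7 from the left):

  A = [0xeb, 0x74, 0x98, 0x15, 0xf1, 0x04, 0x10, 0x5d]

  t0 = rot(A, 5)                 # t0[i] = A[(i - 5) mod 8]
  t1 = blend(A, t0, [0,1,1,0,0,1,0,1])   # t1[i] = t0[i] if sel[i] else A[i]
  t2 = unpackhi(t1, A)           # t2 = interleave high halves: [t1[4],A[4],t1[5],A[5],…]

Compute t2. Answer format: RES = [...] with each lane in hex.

  t0: 15 f1 04 10 5d eb 74 98
  t1: eb f1 04 15 f1 eb 10 98
  t2: f1 f1 eb 04 10 10 98 5d

RES = [ 0xf1  0xf1  0xeb  0x04  0x10  0x10  0x98  0x5d ]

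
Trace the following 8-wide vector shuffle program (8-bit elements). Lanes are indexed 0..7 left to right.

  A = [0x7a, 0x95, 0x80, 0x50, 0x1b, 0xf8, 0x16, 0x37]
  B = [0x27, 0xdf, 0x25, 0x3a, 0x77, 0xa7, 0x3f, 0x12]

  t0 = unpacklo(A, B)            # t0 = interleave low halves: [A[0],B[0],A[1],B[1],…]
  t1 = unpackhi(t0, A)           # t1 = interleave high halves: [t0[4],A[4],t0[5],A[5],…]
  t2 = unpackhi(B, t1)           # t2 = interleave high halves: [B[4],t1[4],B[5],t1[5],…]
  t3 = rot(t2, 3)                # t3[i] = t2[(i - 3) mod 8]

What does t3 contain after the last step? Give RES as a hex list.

RES = [ 0x3a  0x12  0x37  0x77  0x50  0xa7  0x16  0x3f ]

  t0: 7a 27 95 df 80 25 50 3a
  t1: 80 1b 25 f8 50 16 3a 37
  t2: 77 50 a7 16 3f 3a 12 37
  t3: 3a 12 37 77 50 a7 16 3f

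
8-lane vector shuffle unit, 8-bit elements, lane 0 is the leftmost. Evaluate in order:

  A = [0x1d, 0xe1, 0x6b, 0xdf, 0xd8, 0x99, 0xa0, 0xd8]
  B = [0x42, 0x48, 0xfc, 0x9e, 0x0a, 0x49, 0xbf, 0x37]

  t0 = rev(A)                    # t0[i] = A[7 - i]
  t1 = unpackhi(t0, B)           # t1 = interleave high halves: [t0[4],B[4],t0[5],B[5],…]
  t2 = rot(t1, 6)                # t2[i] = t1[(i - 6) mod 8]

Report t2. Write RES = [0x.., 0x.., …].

  t0: d8 a0 99 d8 df 6b e1 1d
  t1: df 0a 6b 49 e1 bf 1d 37
  t2: 6b 49 e1 bf 1d 37 df 0a

RES = [ 0x6b  0x49  0xe1  0xbf  0x1d  0x37  0xdf  0x0a ]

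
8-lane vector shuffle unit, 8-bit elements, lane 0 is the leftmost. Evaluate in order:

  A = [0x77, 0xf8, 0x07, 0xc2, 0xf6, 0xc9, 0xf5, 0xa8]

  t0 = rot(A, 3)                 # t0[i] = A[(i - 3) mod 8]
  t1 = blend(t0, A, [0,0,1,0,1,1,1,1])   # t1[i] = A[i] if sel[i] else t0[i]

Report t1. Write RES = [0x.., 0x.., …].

RES = [ 0xc9  0xf5  0x07  0x77  0xf6  0xc9  0xf5  0xa8 ]

  t0: c9 f5 a8 77 f8 07 c2 f6
  t1: c9 f5 07 77 f6 c9 f5 a8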